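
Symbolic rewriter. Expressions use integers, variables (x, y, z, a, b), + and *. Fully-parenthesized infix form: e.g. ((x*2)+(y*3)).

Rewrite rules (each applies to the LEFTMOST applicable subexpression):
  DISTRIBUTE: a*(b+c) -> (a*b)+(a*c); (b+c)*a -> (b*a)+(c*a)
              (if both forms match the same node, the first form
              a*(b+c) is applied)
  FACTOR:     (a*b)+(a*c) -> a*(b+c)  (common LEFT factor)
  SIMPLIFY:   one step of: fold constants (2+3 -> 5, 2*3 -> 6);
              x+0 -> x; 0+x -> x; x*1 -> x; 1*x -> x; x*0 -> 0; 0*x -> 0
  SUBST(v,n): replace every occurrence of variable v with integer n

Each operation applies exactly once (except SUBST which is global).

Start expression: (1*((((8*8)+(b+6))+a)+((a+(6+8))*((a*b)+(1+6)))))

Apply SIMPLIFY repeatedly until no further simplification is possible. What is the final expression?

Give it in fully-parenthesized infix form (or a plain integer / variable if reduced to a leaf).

Answer: (((64+(b+6))+a)+((a+14)*((a*b)+7)))

Derivation:
Start: (1*((((8*8)+(b+6))+a)+((a+(6+8))*((a*b)+(1+6)))))
Step 1: at root: (1*((((8*8)+(b+6))+a)+((a+(6+8))*((a*b)+(1+6))))) -> ((((8*8)+(b+6))+a)+((a+(6+8))*((a*b)+(1+6)))); overall: (1*((((8*8)+(b+6))+a)+((a+(6+8))*((a*b)+(1+6))))) -> ((((8*8)+(b+6))+a)+((a+(6+8))*((a*b)+(1+6))))
Step 2: at LLL: (8*8) -> 64; overall: ((((8*8)+(b+6))+a)+((a+(6+8))*((a*b)+(1+6)))) -> (((64+(b+6))+a)+((a+(6+8))*((a*b)+(1+6))))
Step 3: at RLR: (6+8) -> 14; overall: (((64+(b+6))+a)+((a+(6+8))*((a*b)+(1+6)))) -> (((64+(b+6))+a)+((a+14)*((a*b)+(1+6))))
Step 4: at RRR: (1+6) -> 7; overall: (((64+(b+6))+a)+((a+14)*((a*b)+(1+6)))) -> (((64+(b+6))+a)+((a+14)*((a*b)+7)))
Fixed point: (((64+(b+6))+a)+((a+14)*((a*b)+7)))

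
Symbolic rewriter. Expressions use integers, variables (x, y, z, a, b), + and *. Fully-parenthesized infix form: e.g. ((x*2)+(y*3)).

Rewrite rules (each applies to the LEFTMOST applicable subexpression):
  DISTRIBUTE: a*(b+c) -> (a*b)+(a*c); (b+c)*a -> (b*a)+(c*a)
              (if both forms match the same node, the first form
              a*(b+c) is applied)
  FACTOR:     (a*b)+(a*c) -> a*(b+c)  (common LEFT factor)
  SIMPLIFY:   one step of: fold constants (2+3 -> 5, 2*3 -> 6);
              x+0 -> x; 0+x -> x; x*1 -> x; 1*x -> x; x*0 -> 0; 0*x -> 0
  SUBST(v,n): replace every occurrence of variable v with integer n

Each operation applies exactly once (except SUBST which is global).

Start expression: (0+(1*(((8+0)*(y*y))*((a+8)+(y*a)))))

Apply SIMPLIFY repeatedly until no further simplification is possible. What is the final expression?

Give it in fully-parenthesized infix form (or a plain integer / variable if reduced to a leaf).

Start: (0+(1*(((8+0)*(y*y))*((a+8)+(y*a)))))
Step 1: at root: (0+(1*(((8+0)*(y*y))*((a+8)+(y*a))))) -> (1*(((8+0)*(y*y))*((a+8)+(y*a)))); overall: (0+(1*(((8+0)*(y*y))*((a+8)+(y*a))))) -> (1*(((8+0)*(y*y))*((a+8)+(y*a))))
Step 2: at root: (1*(((8+0)*(y*y))*((a+8)+(y*a)))) -> (((8+0)*(y*y))*((a+8)+(y*a))); overall: (1*(((8+0)*(y*y))*((a+8)+(y*a)))) -> (((8+0)*(y*y))*((a+8)+(y*a)))
Step 3: at LL: (8+0) -> 8; overall: (((8+0)*(y*y))*((a+8)+(y*a))) -> ((8*(y*y))*((a+8)+(y*a)))
Fixed point: ((8*(y*y))*((a+8)+(y*a)))

Answer: ((8*(y*y))*((a+8)+(y*a)))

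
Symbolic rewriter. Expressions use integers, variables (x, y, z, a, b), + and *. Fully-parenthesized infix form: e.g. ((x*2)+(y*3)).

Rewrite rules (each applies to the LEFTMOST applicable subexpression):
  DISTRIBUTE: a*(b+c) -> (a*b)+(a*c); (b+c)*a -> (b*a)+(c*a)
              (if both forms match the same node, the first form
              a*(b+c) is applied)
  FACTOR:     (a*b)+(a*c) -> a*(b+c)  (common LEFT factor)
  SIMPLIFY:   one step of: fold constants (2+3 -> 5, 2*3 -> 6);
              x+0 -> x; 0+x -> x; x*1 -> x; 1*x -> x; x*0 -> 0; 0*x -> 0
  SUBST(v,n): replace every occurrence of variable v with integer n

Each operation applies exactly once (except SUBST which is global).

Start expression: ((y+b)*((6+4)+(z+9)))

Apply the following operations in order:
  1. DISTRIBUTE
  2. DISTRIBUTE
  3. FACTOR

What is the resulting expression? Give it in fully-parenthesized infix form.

Start: ((y+b)*((6+4)+(z+9)))
Apply DISTRIBUTE at root (target: ((y+b)*((6+4)+(z+9)))): ((y+b)*((6+4)+(z+9))) -> (((y+b)*(6+4))+((y+b)*(z+9)))
Apply DISTRIBUTE at L (target: ((y+b)*(6+4))): (((y+b)*(6+4))+((y+b)*(z+9))) -> ((((y+b)*6)+((y+b)*4))+((y+b)*(z+9)))
Apply FACTOR at L (target: (((y+b)*6)+((y+b)*4))): ((((y+b)*6)+((y+b)*4))+((y+b)*(z+9))) -> (((y+b)*(6+4))+((y+b)*(z+9)))

Answer: (((y+b)*(6+4))+((y+b)*(z+9)))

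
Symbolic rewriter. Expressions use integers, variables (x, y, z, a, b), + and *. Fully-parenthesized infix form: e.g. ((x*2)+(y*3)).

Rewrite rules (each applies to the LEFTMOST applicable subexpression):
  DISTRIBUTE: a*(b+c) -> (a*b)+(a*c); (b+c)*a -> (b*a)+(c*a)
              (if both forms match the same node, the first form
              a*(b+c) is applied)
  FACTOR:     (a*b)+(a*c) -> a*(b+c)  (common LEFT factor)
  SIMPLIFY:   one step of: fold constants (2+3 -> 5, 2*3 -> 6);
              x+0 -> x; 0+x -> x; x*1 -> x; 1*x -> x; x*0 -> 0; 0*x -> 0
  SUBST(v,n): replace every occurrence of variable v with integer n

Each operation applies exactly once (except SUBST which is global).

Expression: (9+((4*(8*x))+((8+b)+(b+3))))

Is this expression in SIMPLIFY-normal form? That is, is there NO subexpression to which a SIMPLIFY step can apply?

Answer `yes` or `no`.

Answer: yes

Derivation:
Expression: (9+((4*(8*x))+((8+b)+(b+3))))
Scanning for simplifiable subexpressions (pre-order)...
  at root: (9+((4*(8*x))+((8+b)+(b+3)))) (not simplifiable)
  at R: ((4*(8*x))+((8+b)+(b+3))) (not simplifiable)
  at RL: (4*(8*x)) (not simplifiable)
  at RLR: (8*x) (not simplifiable)
  at RR: ((8+b)+(b+3)) (not simplifiable)
  at RRL: (8+b) (not simplifiable)
  at RRR: (b+3) (not simplifiable)
Result: no simplifiable subexpression found -> normal form.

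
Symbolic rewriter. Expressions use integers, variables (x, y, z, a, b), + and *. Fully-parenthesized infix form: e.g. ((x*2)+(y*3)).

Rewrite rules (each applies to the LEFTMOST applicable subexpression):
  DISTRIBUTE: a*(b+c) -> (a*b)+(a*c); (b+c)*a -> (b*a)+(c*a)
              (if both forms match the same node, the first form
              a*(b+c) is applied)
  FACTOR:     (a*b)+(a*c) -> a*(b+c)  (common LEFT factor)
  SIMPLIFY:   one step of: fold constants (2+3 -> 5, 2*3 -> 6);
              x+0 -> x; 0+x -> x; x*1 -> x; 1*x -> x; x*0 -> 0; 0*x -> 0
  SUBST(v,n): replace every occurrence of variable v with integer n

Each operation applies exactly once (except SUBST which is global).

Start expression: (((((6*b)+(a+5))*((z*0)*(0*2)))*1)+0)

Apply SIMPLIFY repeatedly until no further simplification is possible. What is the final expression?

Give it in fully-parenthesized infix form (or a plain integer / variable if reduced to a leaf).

Start: (((((6*b)+(a+5))*((z*0)*(0*2)))*1)+0)
Step 1: at root: (((((6*b)+(a+5))*((z*0)*(0*2)))*1)+0) -> ((((6*b)+(a+5))*((z*0)*(0*2)))*1); overall: (((((6*b)+(a+5))*((z*0)*(0*2)))*1)+0) -> ((((6*b)+(a+5))*((z*0)*(0*2)))*1)
Step 2: at root: ((((6*b)+(a+5))*((z*0)*(0*2)))*1) -> (((6*b)+(a+5))*((z*0)*(0*2))); overall: ((((6*b)+(a+5))*((z*0)*(0*2)))*1) -> (((6*b)+(a+5))*((z*0)*(0*2)))
Step 3: at RL: (z*0) -> 0; overall: (((6*b)+(a+5))*((z*0)*(0*2))) -> (((6*b)+(a+5))*(0*(0*2)))
Step 4: at R: (0*(0*2)) -> 0; overall: (((6*b)+(a+5))*(0*(0*2))) -> (((6*b)+(a+5))*0)
Step 5: at root: (((6*b)+(a+5))*0) -> 0; overall: (((6*b)+(a+5))*0) -> 0
Fixed point: 0

Answer: 0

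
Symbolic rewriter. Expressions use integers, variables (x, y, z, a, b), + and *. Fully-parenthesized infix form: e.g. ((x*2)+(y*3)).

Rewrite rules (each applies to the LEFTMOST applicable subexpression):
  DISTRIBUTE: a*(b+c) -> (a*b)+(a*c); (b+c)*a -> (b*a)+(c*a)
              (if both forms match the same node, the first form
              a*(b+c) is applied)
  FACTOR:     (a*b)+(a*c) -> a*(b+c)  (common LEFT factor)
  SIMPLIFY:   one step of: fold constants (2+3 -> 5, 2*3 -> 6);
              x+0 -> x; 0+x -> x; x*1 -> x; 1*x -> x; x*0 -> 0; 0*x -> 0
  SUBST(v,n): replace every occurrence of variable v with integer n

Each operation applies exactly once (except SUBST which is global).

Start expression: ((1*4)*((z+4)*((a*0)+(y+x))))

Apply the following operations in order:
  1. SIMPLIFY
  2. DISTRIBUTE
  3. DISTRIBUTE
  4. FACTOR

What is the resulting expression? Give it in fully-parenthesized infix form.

Answer: (4*(((z+4)*(a*0))+((z+4)*(y+x))))

Derivation:
Start: ((1*4)*((z+4)*((a*0)+(y+x))))
Apply SIMPLIFY at L (target: (1*4)): ((1*4)*((z+4)*((a*0)+(y+x)))) -> (4*((z+4)*((a*0)+(y+x))))
Apply DISTRIBUTE at R (target: ((z+4)*((a*0)+(y+x)))): (4*((z+4)*((a*0)+(y+x)))) -> (4*(((z+4)*(a*0))+((z+4)*(y+x))))
Apply DISTRIBUTE at root (target: (4*(((z+4)*(a*0))+((z+4)*(y+x))))): (4*(((z+4)*(a*0))+((z+4)*(y+x)))) -> ((4*((z+4)*(a*0)))+(4*((z+4)*(y+x))))
Apply FACTOR at root (target: ((4*((z+4)*(a*0)))+(4*((z+4)*(y+x))))): ((4*((z+4)*(a*0)))+(4*((z+4)*(y+x)))) -> (4*(((z+4)*(a*0))+((z+4)*(y+x))))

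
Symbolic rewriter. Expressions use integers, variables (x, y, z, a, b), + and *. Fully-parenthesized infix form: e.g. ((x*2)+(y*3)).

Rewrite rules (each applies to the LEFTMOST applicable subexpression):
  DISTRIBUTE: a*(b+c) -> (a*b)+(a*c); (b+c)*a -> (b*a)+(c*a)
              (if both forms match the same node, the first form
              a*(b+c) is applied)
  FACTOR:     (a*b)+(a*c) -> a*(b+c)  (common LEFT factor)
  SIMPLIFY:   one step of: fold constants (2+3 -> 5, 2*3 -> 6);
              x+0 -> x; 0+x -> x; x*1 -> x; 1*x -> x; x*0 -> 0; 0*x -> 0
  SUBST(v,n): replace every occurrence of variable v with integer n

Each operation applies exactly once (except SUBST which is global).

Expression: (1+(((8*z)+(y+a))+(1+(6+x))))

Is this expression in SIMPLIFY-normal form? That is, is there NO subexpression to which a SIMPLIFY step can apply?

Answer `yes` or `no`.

Answer: yes

Derivation:
Expression: (1+(((8*z)+(y+a))+(1+(6+x))))
Scanning for simplifiable subexpressions (pre-order)...
  at root: (1+(((8*z)+(y+a))+(1+(6+x)))) (not simplifiable)
  at R: (((8*z)+(y+a))+(1+(6+x))) (not simplifiable)
  at RL: ((8*z)+(y+a)) (not simplifiable)
  at RLL: (8*z) (not simplifiable)
  at RLR: (y+a) (not simplifiable)
  at RR: (1+(6+x)) (not simplifiable)
  at RRR: (6+x) (not simplifiable)
Result: no simplifiable subexpression found -> normal form.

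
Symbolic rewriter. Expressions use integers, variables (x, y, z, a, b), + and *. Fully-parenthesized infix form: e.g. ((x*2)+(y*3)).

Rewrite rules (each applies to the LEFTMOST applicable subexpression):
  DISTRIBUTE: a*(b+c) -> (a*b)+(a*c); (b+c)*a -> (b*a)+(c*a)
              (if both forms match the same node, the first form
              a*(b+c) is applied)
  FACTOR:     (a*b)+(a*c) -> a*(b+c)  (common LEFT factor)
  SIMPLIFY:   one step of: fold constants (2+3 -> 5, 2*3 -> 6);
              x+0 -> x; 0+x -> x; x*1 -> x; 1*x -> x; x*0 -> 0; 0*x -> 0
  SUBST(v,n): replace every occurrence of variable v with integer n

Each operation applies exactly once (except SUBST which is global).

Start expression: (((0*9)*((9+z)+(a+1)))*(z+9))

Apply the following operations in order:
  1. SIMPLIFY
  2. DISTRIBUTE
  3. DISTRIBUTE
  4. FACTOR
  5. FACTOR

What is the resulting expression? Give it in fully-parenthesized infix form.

Start: (((0*9)*((9+z)+(a+1)))*(z+9))
Apply SIMPLIFY at LL (target: (0*9)): (((0*9)*((9+z)+(a+1)))*(z+9)) -> ((0*((9+z)+(a+1)))*(z+9))
Apply DISTRIBUTE at root (target: ((0*((9+z)+(a+1)))*(z+9))): ((0*((9+z)+(a+1)))*(z+9)) -> (((0*((9+z)+(a+1)))*z)+((0*((9+z)+(a+1)))*9))
Apply DISTRIBUTE at LL (target: (0*((9+z)+(a+1)))): (((0*((9+z)+(a+1)))*z)+((0*((9+z)+(a+1)))*9)) -> ((((0*(9+z))+(0*(a+1)))*z)+((0*((9+z)+(a+1)))*9))
Apply FACTOR at LL (target: ((0*(9+z))+(0*(a+1)))): ((((0*(9+z))+(0*(a+1)))*z)+((0*((9+z)+(a+1)))*9)) -> (((0*((9+z)+(a+1)))*z)+((0*((9+z)+(a+1)))*9))
Apply FACTOR at root (target: (((0*((9+z)+(a+1)))*z)+((0*((9+z)+(a+1)))*9))): (((0*((9+z)+(a+1)))*z)+((0*((9+z)+(a+1)))*9)) -> ((0*((9+z)+(a+1)))*(z+9))

Answer: ((0*((9+z)+(a+1)))*(z+9))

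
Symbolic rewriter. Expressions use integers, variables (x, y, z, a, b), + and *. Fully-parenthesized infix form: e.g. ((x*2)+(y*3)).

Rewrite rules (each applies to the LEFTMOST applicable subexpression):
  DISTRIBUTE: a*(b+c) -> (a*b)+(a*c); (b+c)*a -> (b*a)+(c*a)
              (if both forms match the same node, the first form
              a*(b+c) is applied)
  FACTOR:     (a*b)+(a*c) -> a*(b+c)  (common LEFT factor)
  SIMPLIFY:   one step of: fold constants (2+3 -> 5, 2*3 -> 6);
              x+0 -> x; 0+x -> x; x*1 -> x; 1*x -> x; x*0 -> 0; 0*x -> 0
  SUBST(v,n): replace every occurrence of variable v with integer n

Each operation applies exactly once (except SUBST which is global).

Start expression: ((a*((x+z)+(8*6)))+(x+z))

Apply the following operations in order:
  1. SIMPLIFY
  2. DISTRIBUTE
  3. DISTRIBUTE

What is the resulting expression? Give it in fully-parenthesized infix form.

Start: ((a*((x+z)+(8*6)))+(x+z))
Apply SIMPLIFY at LRR (target: (8*6)): ((a*((x+z)+(8*6)))+(x+z)) -> ((a*((x+z)+48))+(x+z))
Apply DISTRIBUTE at L (target: (a*((x+z)+48))): ((a*((x+z)+48))+(x+z)) -> (((a*(x+z))+(a*48))+(x+z))
Apply DISTRIBUTE at LL (target: (a*(x+z))): (((a*(x+z))+(a*48))+(x+z)) -> ((((a*x)+(a*z))+(a*48))+(x+z))

Answer: ((((a*x)+(a*z))+(a*48))+(x+z))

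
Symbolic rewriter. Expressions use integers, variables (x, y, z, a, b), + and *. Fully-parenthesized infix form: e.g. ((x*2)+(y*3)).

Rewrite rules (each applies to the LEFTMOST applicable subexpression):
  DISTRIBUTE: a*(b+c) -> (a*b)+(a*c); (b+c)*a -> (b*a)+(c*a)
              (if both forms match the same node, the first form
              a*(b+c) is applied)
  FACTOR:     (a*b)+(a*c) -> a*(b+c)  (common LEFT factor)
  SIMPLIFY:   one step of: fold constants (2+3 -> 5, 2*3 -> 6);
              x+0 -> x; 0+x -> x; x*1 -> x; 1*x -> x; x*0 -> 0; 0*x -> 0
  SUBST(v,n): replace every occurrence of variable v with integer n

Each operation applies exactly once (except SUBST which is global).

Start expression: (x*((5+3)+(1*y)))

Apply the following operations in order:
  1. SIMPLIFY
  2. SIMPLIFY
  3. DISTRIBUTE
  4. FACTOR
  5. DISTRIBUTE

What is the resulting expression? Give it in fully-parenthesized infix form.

Answer: ((x*8)+(x*y))

Derivation:
Start: (x*((5+3)+(1*y)))
Apply SIMPLIFY at RL (target: (5+3)): (x*((5+3)+(1*y))) -> (x*(8+(1*y)))
Apply SIMPLIFY at RR (target: (1*y)): (x*(8+(1*y))) -> (x*(8+y))
Apply DISTRIBUTE at root (target: (x*(8+y))): (x*(8+y)) -> ((x*8)+(x*y))
Apply FACTOR at root (target: ((x*8)+(x*y))): ((x*8)+(x*y)) -> (x*(8+y))
Apply DISTRIBUTE at root (target: (x*(8+y))): (x*(8+y)) -> ((x*8)+(x*y))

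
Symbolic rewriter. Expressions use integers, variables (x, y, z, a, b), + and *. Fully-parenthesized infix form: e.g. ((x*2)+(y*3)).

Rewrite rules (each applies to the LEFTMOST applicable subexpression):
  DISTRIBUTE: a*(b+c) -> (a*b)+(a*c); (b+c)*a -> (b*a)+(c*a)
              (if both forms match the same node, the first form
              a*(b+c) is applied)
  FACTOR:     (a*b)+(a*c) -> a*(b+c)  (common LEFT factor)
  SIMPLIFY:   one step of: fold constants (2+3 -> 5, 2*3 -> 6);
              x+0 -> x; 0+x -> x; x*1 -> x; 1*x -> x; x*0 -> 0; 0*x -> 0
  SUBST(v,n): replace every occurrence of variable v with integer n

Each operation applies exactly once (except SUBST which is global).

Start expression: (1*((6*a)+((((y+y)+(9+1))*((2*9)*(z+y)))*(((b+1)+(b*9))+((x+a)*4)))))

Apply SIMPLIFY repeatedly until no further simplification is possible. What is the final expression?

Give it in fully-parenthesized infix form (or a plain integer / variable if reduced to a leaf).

Answer: ((6*a)+((((y+y)+10)*(18*(z+y)))*(((b+1)+(b*9))+((x+a)*4))))

Derivation:
Start: (1*((6*a)+((((y+y)+(9+1))*((2*9)*(z+y)))*(((b+1)+(b*9))+((x+a)*4)))))
Step 1: at root: (1*((6*a)+((((y+y)+(9+1))*((2*9)*(z+y)))*(((b+1)+(b*9))+((x+a)*4))))) -> ((6*a)+((((y+y)+(9+1))*((2*9)*(z+y)))*(((b+1)+(b*9))+((x+a)*4)))); overall: (1*((6*a)+((((y+y)+(9+1))*((2*9)*(z+y)))*(((b+1)+(b*9))+((x+a)*4))))) -> ((6*a)+((((y+y)+(9+1))*((2*9)*(z+y)))*(((b+1)+(b*9))+((x+a)*4))))
Step 2: at RLLR: (9+1) -> 10; overall: ((6*a)+((((y+y)+(9+1))*((2*9)*(z+y)))*(((b+1)+(b*9))+((x+a)*4)))) -> ((6*a)+((((y+y)+10)*((2*9)*(z+y)))*(((b+1)+(b*9))+((x+a)*4))))
Step 3: at RLRL: (2*9) -> 18; overall: ((6*a)+((((y+y)+10)*((2*9)*(z+y)))*(((b+1)+(b*9))+((x+a)*4)))) -> ((6*a)+((((y+y)+10)*(18*(z+y)))*(((b+1)+(b*9))+((x+a)*4))))
Fixed point: ((6*a)+((((y+y)+10)*(18*(z+y)))*(((b+1)+(b*9))+((x+a)*4))))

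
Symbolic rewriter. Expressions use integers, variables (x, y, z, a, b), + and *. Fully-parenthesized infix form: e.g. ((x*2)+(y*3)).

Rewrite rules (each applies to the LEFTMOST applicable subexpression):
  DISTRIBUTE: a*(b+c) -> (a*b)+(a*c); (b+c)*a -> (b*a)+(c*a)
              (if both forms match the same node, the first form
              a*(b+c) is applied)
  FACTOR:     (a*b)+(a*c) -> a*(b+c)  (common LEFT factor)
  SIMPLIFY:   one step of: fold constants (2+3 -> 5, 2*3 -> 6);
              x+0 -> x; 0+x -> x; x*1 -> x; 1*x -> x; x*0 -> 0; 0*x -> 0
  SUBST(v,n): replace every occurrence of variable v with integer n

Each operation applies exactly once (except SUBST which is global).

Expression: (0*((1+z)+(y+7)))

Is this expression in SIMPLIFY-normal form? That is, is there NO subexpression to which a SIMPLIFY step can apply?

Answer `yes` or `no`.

Expression: (0*((1+z)+(y+7)))
Scanning for simplifiable subexpressions (pre-order)...
  at root: (0*((1+z)+(y+7))) (SIMPLIFIABLE)
  at R: ((1+z)+(y+7)) (not simplifiable)
  at RL: (1+z) (not simplifiable)
  at RR: (y+7) (not simplifiable)
Found simplifiable subexpr at path root: (0*((1+z)+(y+7)))
One SIMPLIFY step would give: 0
-> NOT in normal form.

Answer: no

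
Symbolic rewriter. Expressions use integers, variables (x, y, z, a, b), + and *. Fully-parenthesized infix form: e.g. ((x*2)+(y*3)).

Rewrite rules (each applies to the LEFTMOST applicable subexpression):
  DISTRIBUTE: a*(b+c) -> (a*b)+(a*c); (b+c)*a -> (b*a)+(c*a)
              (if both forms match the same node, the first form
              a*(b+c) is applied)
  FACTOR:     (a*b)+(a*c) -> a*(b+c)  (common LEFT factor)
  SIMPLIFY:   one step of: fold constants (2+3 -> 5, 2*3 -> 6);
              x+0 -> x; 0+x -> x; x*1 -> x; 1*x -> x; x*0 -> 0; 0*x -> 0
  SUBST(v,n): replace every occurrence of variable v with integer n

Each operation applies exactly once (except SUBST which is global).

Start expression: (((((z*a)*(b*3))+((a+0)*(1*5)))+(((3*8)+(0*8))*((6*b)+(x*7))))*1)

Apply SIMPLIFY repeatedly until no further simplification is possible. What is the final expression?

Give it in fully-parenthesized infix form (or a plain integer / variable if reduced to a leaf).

Answer: ((((z*a)*(b*3))+(a*5))+(24*((6*b)+(x*7))))

Derivation:
Start: (((((z*a)*(b*3))+((a+0)*(1*5)))+(((3*8)+(0*8))*((6*b)+(x*7))))*1)
Step 1: at root: (((((z*a)*(b*3))+((a+0)*(1*5)))+(((3*8)+(0*8))*((6*b)+(x*7))))*1) -> ((((z*a)*(b*3))+((a+0)*(1*5)))+(((3*8)+(0*8))*((6*b)+(x*7)))); overall: (((((z*a)*(b*3))+((a+0)*(1*5)))+(((3*8)+(0*8))*((6*b)+(x*7))))*1) -> ((((z*a)*(b*3))+((a+0)*(1*5)))+(((3*8)+(0*8))*((6*b)+(x*7))))
Step 2: at LRL: (a+0) -> a; overall: ((((z*a)*(b*3))+((a+0)*(1*5)))+(((3*8)+(0*8))*((6*b)+(x*7)))) -> ((((z*a)*(b*3))+(a*(1*5)))+(((3*8)+(0*8))*((6*b)+(x*7))))
Step 3: at LRR: (1*5) -> 5; overall: ((((z*a)*(b*3))+(a*(1*5)))+(((3*8)+(0*8))*((6*b)+(x*7)))) -> ((((z*a)*(b*3))+(a*5))+(((3*8)+(0*8))*((6*b)+(x*7))))
Step 4: at RLL: (3*8) -> 24; overall: ((((z*a)*(b*3))+(a*5))+(((3*8)+(0*8))*((6*b)+(x*7)))) -> ((((z*a)*(b*3))+(a*5))+((24+(0*8))*((6*b)+(x*7))))
Step 5: at RLR: (0*8) -> 0; overall: ((((z*a)*(b*3))+(a*5))+((24+(0*8))*((6*b)+(x*7)))) -> ((((z*a)*(b*3))+(a*5))+((24+0)*((6*b)+(x*7))))
Step 6: at RL: (24+0) -> 24; overall: ((((z*a)*(b*3))+(a*5))+((24+0)*((6*b)+(x*7)))) -> ((((z*a)*(b*3))+(a*5))+(24*((6*b)+(x*7))))
Fixed point: ((((z*a)*(b*3))+(a*5))+(24*((6*b)+(x*7))))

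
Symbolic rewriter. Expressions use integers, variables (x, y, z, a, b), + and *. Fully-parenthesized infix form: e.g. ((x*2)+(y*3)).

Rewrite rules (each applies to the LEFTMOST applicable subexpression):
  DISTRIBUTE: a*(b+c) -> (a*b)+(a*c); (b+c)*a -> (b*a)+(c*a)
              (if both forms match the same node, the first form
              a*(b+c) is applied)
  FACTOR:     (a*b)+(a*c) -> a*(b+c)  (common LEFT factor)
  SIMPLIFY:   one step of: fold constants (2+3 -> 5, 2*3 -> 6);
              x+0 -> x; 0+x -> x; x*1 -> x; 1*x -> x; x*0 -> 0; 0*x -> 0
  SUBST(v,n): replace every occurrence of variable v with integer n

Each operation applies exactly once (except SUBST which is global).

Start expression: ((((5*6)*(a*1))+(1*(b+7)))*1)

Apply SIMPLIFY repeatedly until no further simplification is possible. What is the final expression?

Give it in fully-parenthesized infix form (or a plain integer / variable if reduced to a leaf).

Answer: ((30*a)+(b+7))

Derivation:
Start: ((((5*6)*(a*1))+(1*(b+7)))*1)
Step 1: at root: ((((5*6)*(a*1))+(1*(b+7)))*1) -> (((5*6)*(a*1))+(1*(b+7))); overall: ((((5*6)*(a*1))+(1*(b+7)))*1) -> (((5*6)*(a*1))+(1*(b+7)))
Step 2: at LL: (5*6) -> 30; overall: (((5*6)*(a*1))+(1*(b+7))) -> ((30*(a*1))+(1*(b+7)))
Step 3: at LR: (a*1) -> a; overall: ((30*(a*1))+(1*(b+7))) -> ((30*a)+(1*(b+7)))
Step 4: at R: (1*(b+7)) -> (b+7); overall: ((30*a)+(1*(b+7))) -> ((30*a)+(b+7))
Fixed point: ((30*a)+(b+7))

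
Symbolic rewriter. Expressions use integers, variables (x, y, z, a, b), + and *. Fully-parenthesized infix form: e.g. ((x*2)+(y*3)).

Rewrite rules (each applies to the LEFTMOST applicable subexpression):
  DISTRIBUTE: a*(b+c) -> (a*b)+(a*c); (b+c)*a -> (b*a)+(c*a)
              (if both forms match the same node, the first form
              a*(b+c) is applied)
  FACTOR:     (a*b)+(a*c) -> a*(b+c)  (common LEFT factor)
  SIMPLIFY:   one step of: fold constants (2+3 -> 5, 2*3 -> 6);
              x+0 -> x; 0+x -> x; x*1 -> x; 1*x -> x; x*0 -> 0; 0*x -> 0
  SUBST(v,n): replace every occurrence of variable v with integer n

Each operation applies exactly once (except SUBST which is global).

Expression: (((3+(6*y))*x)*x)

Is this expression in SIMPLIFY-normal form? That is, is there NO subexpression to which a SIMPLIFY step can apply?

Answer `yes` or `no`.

Expression: (((3+(6*y))*x)*x)
Scanning for simplifiable subexpressions (pre-order)...
  at root: (((3+(6*y))*x)*x) (not simplifiable)
  at L: ((3+(6*y))*x) (not simplifiable)
  at LL: (3+(6*y)) (not simplifiable)
  at LLR: (6*y) (not simplifiable)
Result: no simplifiable subexpression found -> normal form.

Answer: yes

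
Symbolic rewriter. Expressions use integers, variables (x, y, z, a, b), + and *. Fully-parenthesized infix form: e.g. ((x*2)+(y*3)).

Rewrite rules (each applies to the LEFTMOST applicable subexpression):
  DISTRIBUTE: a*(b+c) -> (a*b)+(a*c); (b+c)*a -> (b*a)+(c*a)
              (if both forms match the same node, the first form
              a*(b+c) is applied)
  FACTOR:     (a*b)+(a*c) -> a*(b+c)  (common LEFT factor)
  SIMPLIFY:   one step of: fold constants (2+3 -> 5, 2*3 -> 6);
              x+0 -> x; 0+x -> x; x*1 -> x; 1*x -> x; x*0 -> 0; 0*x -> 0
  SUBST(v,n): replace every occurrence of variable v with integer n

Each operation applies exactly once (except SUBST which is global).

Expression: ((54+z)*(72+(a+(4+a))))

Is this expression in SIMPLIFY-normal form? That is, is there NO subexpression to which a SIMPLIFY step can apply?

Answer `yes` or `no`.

Answer: yes

Derivation:
Expression: ((54+z)*(72+(a+(4+a))))
Scanning for simplifiable subexpressions (pre-order)...
  at root: ((54+z)*(72+(a+(4+a)))) (not simplifiable)
  at L: (54+z) (not simplifiable)
  at R: (72+(a+(4+a))) (not simplifiable)
  at RR: (a+(4+a)) (not simplifiable)
  at RRR: (4+a) (not simplifiable)
Result: no simplifiable subexpression found -> normal form.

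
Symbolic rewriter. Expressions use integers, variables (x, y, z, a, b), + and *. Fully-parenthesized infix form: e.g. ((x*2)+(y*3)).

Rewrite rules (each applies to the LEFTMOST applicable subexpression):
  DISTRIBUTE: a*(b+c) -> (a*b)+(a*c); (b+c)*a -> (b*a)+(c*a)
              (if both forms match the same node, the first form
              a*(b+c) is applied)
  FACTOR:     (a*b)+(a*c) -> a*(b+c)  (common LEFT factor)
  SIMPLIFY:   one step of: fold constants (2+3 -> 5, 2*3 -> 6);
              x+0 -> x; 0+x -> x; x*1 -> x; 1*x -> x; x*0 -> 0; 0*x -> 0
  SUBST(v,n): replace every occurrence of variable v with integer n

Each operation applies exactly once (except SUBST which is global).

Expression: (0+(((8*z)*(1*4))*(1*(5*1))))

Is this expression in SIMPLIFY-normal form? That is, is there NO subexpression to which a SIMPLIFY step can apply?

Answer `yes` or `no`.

Expression: (0+(((8*z)*(1*4))*(1*(5*1))))
Scanning for simplifiable subexpressions (pre-order)...
  at root: (0+(((8*z)*(1*4))*(1*(5*1)))) (SIMPLIFIABLE)
  at R: (((8*z)*(1*4))*(1*(5*1))) (not simplifiable)
  at RL: ((8*z)*(1*4)) (not simplifiable)
  at RLL: (8*z) (not simplifiable)
  at RLR: (1*4) (SIMPLIFIABLE)
  at RR: (1*(5*1)) (SIMPLIFIABLE)
  at RRR: (5*1) (SIMPLIFIABLE)
Found simplifiable subexpr at path root: (0+(((8*z)*(1*4))*(1*(5*1))))
One SIMPLIFY step would give: (((8*z)*(1*4))*(1*(5*1)))
-> NOT in normal form.

Answer: no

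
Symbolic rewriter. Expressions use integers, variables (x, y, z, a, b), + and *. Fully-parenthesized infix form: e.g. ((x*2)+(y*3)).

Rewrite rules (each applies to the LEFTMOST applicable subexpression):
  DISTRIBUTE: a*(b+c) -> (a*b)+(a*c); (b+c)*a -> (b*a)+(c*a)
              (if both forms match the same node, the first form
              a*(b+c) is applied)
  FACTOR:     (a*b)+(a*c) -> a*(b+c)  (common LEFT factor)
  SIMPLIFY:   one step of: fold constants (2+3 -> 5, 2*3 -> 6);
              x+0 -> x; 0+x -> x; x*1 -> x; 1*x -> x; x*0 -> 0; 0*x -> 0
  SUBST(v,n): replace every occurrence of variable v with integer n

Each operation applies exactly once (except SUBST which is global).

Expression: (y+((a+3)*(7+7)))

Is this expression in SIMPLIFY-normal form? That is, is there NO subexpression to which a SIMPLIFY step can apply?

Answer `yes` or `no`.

Answer: no

Derivation:
Expression: (y+((a+3)*(7+7)))
Scanning for simplifiable subexpressions (pre-order)...
  at root: (y+((a+3)*(7+7))) (not simplifiable)
  at R: ((a+3)*(7+7)) (not simplifiable)
  at RL: (a+3) (not simplifiable)
  at RR: (7+7) (SIMPLIFIABLE)
Found simplifiable subexpr at path RR: (7+7)
One SIMPLIFY step would give: (y+((a+3)*14))
-> NOT in normal form.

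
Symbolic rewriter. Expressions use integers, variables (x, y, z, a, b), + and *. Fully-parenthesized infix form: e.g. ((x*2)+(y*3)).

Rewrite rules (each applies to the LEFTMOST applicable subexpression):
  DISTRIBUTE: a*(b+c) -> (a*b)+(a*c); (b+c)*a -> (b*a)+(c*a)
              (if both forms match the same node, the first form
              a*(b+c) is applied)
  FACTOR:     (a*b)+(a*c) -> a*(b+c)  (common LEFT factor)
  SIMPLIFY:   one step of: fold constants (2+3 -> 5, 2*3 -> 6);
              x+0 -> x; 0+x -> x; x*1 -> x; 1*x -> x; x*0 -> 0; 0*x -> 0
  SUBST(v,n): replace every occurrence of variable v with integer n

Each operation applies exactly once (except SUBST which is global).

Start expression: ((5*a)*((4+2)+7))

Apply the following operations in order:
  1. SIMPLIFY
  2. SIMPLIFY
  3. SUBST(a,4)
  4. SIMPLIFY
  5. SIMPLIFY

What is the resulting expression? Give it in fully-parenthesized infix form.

Start: ((5*a)*((4+2)+7))
Apply SIMPLIFY at RL (target: (4+2)): ((5*a)*((4+2)+7)) -> ((5*a)*(6+7))
Apply SIMPLIFY at R (target: (6+7)): ((5*a)*(6+7)) -> ((5*a)*13)
Apply SUBST(a,4): ((5*a)*13) -> ((5*4)*13)
Apply SIMPLIFY at L (target: (5*4)): ((5*4)*13) -> (20*13)
Apply SIMPLIFY at root (target: (20*13)): (20*13) -> 260

Answer: 260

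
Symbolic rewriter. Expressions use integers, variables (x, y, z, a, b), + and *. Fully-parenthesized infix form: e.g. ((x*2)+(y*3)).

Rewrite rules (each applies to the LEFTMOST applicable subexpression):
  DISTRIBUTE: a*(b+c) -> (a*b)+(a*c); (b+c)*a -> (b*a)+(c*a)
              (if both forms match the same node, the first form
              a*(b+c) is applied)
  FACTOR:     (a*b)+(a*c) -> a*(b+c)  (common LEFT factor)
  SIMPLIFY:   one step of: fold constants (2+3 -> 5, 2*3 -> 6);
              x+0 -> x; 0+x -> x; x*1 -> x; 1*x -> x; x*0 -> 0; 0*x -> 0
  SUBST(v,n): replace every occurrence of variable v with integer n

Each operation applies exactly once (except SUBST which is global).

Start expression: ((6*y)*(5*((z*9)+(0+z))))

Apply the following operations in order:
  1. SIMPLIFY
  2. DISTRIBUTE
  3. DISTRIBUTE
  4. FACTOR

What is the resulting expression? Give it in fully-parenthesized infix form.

Answer: ((6*y)*((5*(z*9))+(5*z)))

Derivation:
Start: ((6*y)*(5*((z*9)+(0+z))))
Apply SIMPLIFY at RRR (target: (0+z)): ((6*y)*(5*((z*9)+(0+z)))) -> ((6*y)*(5*((z*9)+z)))
Apply DISTRIBUTE at R (target: (5*((z*9)+z))): ((6*y)*(5*((z*9)+z))) -> ((6*y)*((5*(z*9))+(5*z)))
Apply DISTRIBUTE at root (target: ((6*y)*((5*(z*9))+(5*z)))): ((6*y)*((5*(z*9))+(5*z))) -> (((6*y)*(5*(z*9)))+((6*y)*(5*z)))
Apply FACTOR at root (target: (((6*y)*(5*(z*9)))+((6*y)*(5*z)))): (((6*y)*(5*(z*9)))+((6*y)*(5*z))) -> ((6*y)*((5*(z*9))+(5*z)))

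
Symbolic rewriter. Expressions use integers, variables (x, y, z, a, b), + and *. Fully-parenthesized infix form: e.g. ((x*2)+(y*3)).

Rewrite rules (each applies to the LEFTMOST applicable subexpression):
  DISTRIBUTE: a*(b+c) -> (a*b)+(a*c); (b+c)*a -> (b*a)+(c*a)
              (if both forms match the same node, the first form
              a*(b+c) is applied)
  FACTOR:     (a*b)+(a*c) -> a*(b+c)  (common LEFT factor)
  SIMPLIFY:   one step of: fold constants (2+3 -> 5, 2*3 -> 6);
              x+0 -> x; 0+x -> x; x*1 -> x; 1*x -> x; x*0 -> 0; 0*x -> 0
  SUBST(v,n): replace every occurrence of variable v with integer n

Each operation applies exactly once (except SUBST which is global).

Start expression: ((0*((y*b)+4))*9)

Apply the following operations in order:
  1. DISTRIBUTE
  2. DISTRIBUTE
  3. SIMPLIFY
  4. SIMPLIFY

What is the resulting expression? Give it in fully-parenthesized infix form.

Answer: (0+((0*4)*9))

Derivation:
Start: ((0*((y*b)+4))*9)
Apply DISTRIBUTE at L (target: (0*((y*b)+4))): ((0*((y*b)+4))*9) -> (((0*(y*b))+(0*4))*9)
Apply DISTRIBUTE at root (target: (((0*(y*b))+(0*4))*9)): (((0*(y*b))+(0*4))*9) -> (((0*(y*b))*9)+((0*4)*9))
Apply SIMPLIFY at LL (target: (0*(y*b))): (((0*(y*b))*9)+((0*4)*9)) -> ((0*9)+((0*4)*9))
Apply SIMPLIFY at L (target: (0*9)): ((0*9)+((0*4)*9)) -> (0+((0*4)*9))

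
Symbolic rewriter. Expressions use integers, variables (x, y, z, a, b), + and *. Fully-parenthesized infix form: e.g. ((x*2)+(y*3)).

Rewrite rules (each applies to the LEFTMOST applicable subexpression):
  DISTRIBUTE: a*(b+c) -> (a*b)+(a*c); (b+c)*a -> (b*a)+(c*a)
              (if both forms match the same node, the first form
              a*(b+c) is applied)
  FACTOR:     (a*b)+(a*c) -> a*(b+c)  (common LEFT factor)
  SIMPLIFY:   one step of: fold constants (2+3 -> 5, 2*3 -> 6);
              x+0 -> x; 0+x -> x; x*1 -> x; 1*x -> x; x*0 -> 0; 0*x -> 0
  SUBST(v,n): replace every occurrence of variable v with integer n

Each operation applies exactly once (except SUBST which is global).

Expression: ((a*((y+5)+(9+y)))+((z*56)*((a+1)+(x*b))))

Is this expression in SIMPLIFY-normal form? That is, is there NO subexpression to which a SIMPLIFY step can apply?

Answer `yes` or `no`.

Answer: yes

Derivation:
Expression: ((a*((y+5)+(9+y)))+((z*56)*((a+1)+(x*b))))
Scanning for simplifiable subexpressions (pre-order)...
  at root: ((a*((y+5)+(9+y)))+((z*56)*((a+1)+(x*b)))) (not simplifiable)
  at L: (a*((y+5)+(9+y))) (not simplifiable)
  at LR: ((y+5)+(9+y)) (not simplifiable)
  at LRL: (y+5) (not simplifiable)
  at LRR: (9+y) (not simplifiable)
  at R: ((z*56)*((a+1)+(x*b))) (not simplifiable)
  at RL: (z*56) (not simplifiable)
  at RR: ((a+1)+(x*b)) (not simplifiable)
  at RRL: (a+1) (not simplifiable)
  at RRR: (x*b) (not simplifiable)
Result: no simplifiable subexpression found -> normal form.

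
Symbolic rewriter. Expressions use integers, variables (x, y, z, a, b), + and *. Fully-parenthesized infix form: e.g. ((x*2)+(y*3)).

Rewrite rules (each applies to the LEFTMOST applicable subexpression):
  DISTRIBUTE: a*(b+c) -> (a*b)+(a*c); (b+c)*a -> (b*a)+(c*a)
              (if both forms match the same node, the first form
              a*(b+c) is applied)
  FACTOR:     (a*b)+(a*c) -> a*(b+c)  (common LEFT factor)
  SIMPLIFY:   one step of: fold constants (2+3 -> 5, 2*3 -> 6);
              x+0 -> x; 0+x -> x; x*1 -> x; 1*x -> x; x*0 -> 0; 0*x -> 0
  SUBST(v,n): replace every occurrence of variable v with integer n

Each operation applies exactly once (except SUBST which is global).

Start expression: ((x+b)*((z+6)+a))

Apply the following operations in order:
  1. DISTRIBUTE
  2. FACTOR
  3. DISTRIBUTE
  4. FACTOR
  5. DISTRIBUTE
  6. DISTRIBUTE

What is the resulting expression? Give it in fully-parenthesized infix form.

Answer: ((((x+b)*z)+((x+b)*6))+((x+b)*a))

Derivation:
Start: ((x+b)*((z+6)+a))
Apply DISTRIBUTE at root (target: ((x+b)*((z+6)+a))): ((x+b)*((z+6)+a)) -> (((x+b)*(z+6))+((x+b)*a))
Apply FACTOR at root (target: (((x+b)*(z+6))+((x+b)*a))): (((x+b)*(z+6))+((x+b)*a)) -> ((x+b)*((z+6)+a))
Apply DISTRIBUTE at root (target: ((x+b)*((z+6)+a))): ((x+b)*((z+6)+a)) -> (((x+b)*(z+6))+((x+b)*a))
Apply FACTOR at root (target: (((x+b)*(z+6))+((x+b)*a))): (((x+b)*(z+6))+((x+b)*a)) -> ((x+b)*((z+6)+a))
Apply DISTRIBUTE at root (target: ((x+b)*((z+6)+a))): ((x+b)*((z+6)+a)) -> (((x+b)*(z+6))+((x+b)*a))
Apply DISTRIBUTE at L (target: ((x+b)*(z+6))): (((x+b)*(z+6))+((x+b)*a)) -> ((((x+b)*z)+((x+b)*6))+((x+b)*a))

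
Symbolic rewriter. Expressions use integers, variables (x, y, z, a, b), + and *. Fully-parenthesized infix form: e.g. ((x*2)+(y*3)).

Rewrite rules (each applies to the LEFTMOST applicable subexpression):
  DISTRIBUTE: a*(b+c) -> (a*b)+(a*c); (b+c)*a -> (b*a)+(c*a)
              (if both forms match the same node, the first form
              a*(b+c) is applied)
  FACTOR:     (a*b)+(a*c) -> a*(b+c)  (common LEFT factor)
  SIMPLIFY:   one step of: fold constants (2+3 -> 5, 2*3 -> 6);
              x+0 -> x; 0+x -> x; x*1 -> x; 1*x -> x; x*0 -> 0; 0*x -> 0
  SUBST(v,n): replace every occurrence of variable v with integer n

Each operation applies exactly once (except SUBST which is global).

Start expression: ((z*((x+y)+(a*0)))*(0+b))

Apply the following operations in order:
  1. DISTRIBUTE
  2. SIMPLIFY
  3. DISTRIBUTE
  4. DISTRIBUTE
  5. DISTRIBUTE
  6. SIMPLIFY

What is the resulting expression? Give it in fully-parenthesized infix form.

Start: ((z*((x+y)+(a*0)))*(0+b))
Apply DISTRIBUTE at root (target: ((z*((x+y)+(a*0)))*(0+b))): ((z*((x+y)+(a*0)))*(0+b)) -> (((z*((x+y)+(a*0)))*0)+((z*((x+y)+(a*0)))*b))
Apply SIMPLIFY at L (target: ((z*((x+y)+(a*0)))*0)): (((z*((x+y)+(a*0)))*0)+((z*((x+y)+(a*0)))*b)) -> (0+((z*((x+y)+(a*0)))*b))
Apply DISTRIBUTE at RL (target: (z*((x+y)+(a*0)))): (0+((z*((x+y)+(a*0)))*b)) -> (0+(((z*(x+y))+(z*(a*0)))*b))
Apply DISTRIBUTE at R (target: (((z*(x+y))+(z*(a*0)))*b)): (0+(((z*(x+y))+(z*(a*0)))*b)) -> (0+(((z*(x+y))*b)+((z*(a*0))*b)))
Apply DISTRIBUTE at RLL (target: (z*(x+y))): (0+(((z*(x+y))*b)+((z*(a*0))*b))) -> (0+((((z*x)+(z*y))*b)+((z*(a*0))*b)))
Apply SIMPLIFY at root (target: (0+((((z*x)+(z*y))*b)+((z*(a*0))*b)))): (0+((((z*x)+(z*y))*b)+((z*(a*0))*b))) -> ((((z*x)+(z*y))*b)+((z*(a*0))*b))

Answer: ((((z*x)+(z*y))*b)+((z*(a*0))*b))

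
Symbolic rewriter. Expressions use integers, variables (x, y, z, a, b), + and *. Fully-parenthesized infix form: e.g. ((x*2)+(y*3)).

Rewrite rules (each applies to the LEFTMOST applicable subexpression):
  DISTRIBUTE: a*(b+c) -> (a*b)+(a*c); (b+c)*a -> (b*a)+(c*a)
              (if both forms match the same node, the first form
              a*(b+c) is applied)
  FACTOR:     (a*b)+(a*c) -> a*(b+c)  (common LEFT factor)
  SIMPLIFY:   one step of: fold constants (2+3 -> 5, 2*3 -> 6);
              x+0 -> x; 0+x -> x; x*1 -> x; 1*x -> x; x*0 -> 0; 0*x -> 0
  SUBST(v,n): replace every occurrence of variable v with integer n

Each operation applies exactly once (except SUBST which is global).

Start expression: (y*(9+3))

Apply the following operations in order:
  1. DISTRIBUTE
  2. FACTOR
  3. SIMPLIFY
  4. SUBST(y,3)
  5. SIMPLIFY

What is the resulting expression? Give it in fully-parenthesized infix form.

Start: (y*(9+3))
Apply DISTRIBUTE at root (target: (y*(9+3))): (y*(9+3)) -> ((y*9)+(y*3))
Apply FACTOR at root (target: ((y*9)+(y*3))): ((y*9)+(y*3)) -> (y*(9+3))
Apply SIMPLIFY at R (target: (9+3)): (y*(9+3)) -> (y*12)
Apply SUBST(y,3): (y*12) -> (3*12)
Apply SIMPLIFY at root (target: (3*12)): (3*12) -> 36

Answer: 36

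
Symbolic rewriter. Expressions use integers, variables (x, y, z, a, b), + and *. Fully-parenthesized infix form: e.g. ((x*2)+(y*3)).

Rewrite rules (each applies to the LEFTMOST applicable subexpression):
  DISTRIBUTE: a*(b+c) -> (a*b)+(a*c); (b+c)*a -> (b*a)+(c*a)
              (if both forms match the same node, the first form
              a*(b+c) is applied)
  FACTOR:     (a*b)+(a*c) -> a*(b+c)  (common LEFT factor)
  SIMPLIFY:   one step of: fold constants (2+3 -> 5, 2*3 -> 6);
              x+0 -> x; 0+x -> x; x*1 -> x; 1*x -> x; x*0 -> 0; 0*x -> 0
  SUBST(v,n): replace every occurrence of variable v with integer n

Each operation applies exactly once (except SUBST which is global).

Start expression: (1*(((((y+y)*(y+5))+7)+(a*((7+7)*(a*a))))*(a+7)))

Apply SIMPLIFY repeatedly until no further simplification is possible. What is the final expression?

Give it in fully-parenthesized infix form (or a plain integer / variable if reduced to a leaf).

Answer: (((((y+y)*(y+5))+7)+(a*(14*(a*a))))*(a+7))

Derivation:
Start: (1*(((((y+y)*(y+5))+7)+(a*((7+7)*(a*a))))*(a+7)))
Step 1: at root: (1*(((((y+y)*(y+5))+7)+(a*((7+7)*(a*a))))*(a+7))) -> (((((y+y)*(y+5))+7)+(a*((7+7)*(a*a))))*(a+7)); overall: (1*(((((y+y)*(y+5))+7)+(a*((7+7)*(a*a))))*(a+7))) -> (((((y+y)*(y+5))+7)+(a*((7+7)*(a*a))))*(a+7))
Step 2: at LRRL: (7+7) -> 14; overall: (((((y+y)*(y+5))+7)+(a*((7+7)*(a*a))))*(a+7)) -> (((((y+y)*(y+5))+7)+(a*(14*(a*a))))*(a+7))
Fixed point: (((((y+y)*(y+5))+7)+(a*(14*(a*a))))*(a+7))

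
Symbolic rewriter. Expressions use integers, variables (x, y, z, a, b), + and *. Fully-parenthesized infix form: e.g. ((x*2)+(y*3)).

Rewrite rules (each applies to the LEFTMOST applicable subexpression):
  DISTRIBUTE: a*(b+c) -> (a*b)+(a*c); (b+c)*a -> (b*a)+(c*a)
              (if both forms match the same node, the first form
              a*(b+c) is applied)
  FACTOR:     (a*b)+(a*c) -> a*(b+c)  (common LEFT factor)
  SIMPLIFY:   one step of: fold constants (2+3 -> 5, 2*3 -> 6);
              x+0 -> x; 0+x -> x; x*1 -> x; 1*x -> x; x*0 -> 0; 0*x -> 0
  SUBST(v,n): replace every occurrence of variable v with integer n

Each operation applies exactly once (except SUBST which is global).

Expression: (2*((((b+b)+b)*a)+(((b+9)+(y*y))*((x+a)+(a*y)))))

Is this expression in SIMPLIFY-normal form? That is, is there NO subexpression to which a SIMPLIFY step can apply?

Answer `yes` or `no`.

Expression: (2*((((b+b)+b)*a)+(((b+9)+(y*y))*((x+a)+(a*y)))))
Scanning for simplifiable subexpressions (pre-order)...
  at root: (2*((((b+b)+b)*a)+(((b+9)+(y*y))*((x+a)+(a*y))))) (not simplifiable)
  at R: ((((b+b)+b)*a)+(((b+9)+(y*y))*((x+a)+(a*y)))) (not simplifiable)
  at RL: (((b+b)+b)*a) (not simplifiable)
  at RLL: ((b+b)+b) (not simplifiable)
  at RLLL: (b+b) (not simplifiable)
  at RR: (((b+9)+(y*y))*((x+a)+(a*y))) (not simplifiable)
  at RRL: ((b+9)+(y*y)) (not simplifiable)
  at RRLL: (b+9) (not simplifiable)
  at RRLR: (y*y) (not simplifiable)
  at RRR: ((x+a)+(a*y)) (not simplifiable)
  at RRRL: (x+a) (not simplifiable)
  at RRRR: (a*y) (not simplifiable)
Result: no simplifiable subexpression found -> normal form.

Answer: yes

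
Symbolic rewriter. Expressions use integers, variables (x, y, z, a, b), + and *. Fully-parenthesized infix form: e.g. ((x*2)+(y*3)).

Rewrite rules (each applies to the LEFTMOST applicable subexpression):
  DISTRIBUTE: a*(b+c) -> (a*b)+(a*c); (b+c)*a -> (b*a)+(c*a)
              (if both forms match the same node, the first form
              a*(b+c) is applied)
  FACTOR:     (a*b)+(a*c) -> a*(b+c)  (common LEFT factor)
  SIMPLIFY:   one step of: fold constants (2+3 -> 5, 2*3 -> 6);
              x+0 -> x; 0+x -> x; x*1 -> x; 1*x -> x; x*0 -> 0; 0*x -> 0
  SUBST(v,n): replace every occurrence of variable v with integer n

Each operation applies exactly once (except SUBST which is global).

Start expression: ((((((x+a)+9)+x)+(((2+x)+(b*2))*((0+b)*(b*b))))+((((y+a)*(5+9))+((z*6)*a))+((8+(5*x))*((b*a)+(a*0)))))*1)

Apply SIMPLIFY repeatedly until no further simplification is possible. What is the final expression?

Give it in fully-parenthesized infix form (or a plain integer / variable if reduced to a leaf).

Answer: (((((x+a)+9)+x)+(((2+x)+(b*2))*(b*(b*b))))+((((y+a)*14)+((z*6)*a))+((8+(5*x))*(b*a))))

Derivation:
Start: ((((((x+a)+9)+x)+(((2+x)+(b*2))*((0+b)*(b*b))))+((((y+a)*(5+9))+((z*6)*a))+((8+(5*x))*((b*a)+(a*0)))))*1)
Step 1: at root: ((((((x+a)+9)+x)+(((2+x)+(b*2))*((0+b)*(b*b))))+((((y+a)*(5+9))+((z*6)*a))+((8+(5*x))*((b*a)+(a*0)))))*1) -> (((((x+a)+9)+x)+(((2+x)+(b*2))*((0+b)*(b*b))))+((((y+a)*(5+9))+((z*6)*a))+((8+(5*x))*((b*a)+(a*0))))); overall: ((((((x+a)+9)+x)+(((2+x)+(b*2))*((0+b)*(b*b))))+((((y+a)*(5+9))+((z*6)*a))+((8+(5*x))*((b*a)+(a*0)))))*1) -> (((((x+a)+9)+x)+(((2+x)+(b*2))*((0+b)*(b*b))))+((((y+a)*(5+9))+((z*6)*a))+((8+(5*x))*((b*a)+(a*0)))))
Step 2: at LRRL: (0+b) -> b; overall: (((((x+a)+9)+x)+(((2+x)+(b*2))*((0+b)*(b*b))))+((((y+a)*(5+9))+((z*6)*a))+((8+(5*x))*((b*a)+(a*0))))) -> (((((x+a)+9)+x)+(((2+x)+(b*2))*(b*(b*b))))+((((y+a)*(5+9))+((z*6)*a))+((8+(5*x))*((b*a)+(a*0)))))
Step 3: at RLLR: (5+9) -> 14; overall: (((((x+a)+9)+x)+(((2+x)+(b*2))*(b*(b*b))))+((((y+a)*(5+9))+((z*6)*a))+((8+(5*x))*((b*a)+(a*0))))) -> (((((x+a)+9)+x)+(((2+x)+(b*2))*(b*(b*b))))+((((y+a)*14)+((z*6)*a))+((8+(5*x))*((b*a)+(a*0)))))
Step 4: at RRRR: (a*0) -> 0; overall: (((((x+a)+9)+x)+(((2+x)+(b*2))*(b*(b*b))))+((((y+a)*14)+((z*6)*a))+((8+(5*x))*((b*a)+(a*0))))) -> (((((x+a)+9)+x)+(((2+x)+(b*2))*(b*(b*b))))+((((y+a)*14)+((z*6)*a))+((8+(5*x))*((b*a)+0))))
Step 5: at RRR: ((b*a)+0) -> (b*a); overall: (((((x+a)+9)+x)+(((2+x)+(b*2))*(b*(b*b))))+((((y+a)*14)+((z*6)*a))+((8+(5*x))*((b*a)+0)))) -> (((((x+a)+9)+x)+(((2+x)+(b*2))*(b*(b*b))))+((((y+a)*14)+((z*6)*a))+((8+(5*x))*(b*a))))
Fixed point: (((((x+a)+9)+x)+(((2+x)+(b*2))*(b*(b*b))))+((((y+a)*14)+((z*6)*a))+((8+(5*x))*(b*a))))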